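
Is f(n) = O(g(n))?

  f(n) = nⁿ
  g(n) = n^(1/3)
False

f(n) = nⁿ is O(nⁿ), and g(n) = n^(1/3) is O(n^(1/3)).
Since O(nⁿ) grows faster than O(n^(1/3)), f(n) = O(g(n)) is false.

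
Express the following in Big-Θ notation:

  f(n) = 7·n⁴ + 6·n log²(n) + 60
Θ(n⁴)

Order the terms by growth rate: 60 ≺ 6·n log²(n) ≺ 7·n⁴.
The fastest-growing term 7·n⁴ dominates as n → ∞; dropping its constant factor gives Θ(n⁴).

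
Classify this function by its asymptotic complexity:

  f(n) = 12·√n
O(√n)

The dominant term in 12·√n is 12·√n, which is Θ(√n).
Constants are absorbed, so the tightest bound is O(√n).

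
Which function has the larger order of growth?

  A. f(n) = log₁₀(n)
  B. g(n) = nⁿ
B

f(n) = log₁₀(n) is O(log n), while g(n) = nⁿ is O(nⁿ).
Since O(nⁿ) grows faster than O(log n), g(n) dominates.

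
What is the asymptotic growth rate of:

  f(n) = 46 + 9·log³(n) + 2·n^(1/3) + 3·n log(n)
Θ(n log n)

Order the terms by growth rate: 46 ≺ 9·log³(n) ≺ 2·n^(1/3) ≺ 3·n log(n).
The fastest-growing term 3·n log(n) dominates as n → ∞; dropping its constant factor gives Θ(n log n).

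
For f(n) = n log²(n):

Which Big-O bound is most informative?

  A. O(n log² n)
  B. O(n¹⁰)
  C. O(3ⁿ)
A

f(n) = n log²(n) is O(n log² n).
All listed options are valid Big-O bounds (upper bounds),
but O(n log² n) is the tightest (smallest valid bound).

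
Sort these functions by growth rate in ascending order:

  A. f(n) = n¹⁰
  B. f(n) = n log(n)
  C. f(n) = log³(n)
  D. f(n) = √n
C < D < B < A

Comparing growth rates:
C = log³(n) is O(log³ n)
D = √n is O(√n)
B = n log(n) is O(n log n)
A = n¹⁰ is O(n¹⁰)

Therefore, the order from slowest to fastest is: C < D < B < A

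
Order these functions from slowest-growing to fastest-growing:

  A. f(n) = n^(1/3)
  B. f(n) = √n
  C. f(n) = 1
C < A < B

Comparing growth rates:
C = 1 is O(1)
A = n^(1/3) is O(n^(1/3))
B = √n is O(√n)

Therefore, the order from slowest to fastest is: C < A < B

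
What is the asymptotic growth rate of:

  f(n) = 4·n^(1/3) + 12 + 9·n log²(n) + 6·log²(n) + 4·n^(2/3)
Θ(n log² n)

Order the terms by growth rate: 12 ≺ 6·log²(n) ≺ 4·n^(1/3) ≺ 4·n^(2/3) ≺ 9·n log²(n).
The fastest-growing term 9·n log²(n) dominates as n → ∞; dropping its constant factor gives Θ(n log² n).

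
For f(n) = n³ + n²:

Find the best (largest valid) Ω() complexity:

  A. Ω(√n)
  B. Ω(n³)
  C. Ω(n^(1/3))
B

f(n) = n³ + n² is Ω(n³).
All listed options are valid Big-Ω bounds (lower bounds),
but Ω(n³) is the tightest (largest valid bound).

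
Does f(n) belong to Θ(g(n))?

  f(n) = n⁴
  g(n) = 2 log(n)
False

f(n) = n⁴ is O(n⁴), and g(n) = 2 log(n) is O(log n).
Since they have different growth rates, f(n) = Θ(g(n)) is false.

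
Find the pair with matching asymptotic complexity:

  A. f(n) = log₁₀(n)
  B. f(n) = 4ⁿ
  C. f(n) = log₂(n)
A and C

Examining each function:
  A. log₁₀(n) is O(log n)
  B. 4ⁿ is O(4ⁿ)
  C. log₂(n) is O(log n)

Functions A and C both have the same complexity class.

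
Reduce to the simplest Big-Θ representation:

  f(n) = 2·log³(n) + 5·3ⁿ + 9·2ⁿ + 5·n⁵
Θ(3ⁿ)

Order the terms by growth rate: 2·log³(n) ≺ 5·n⁵ ≺ 9·2ⁿ ≺ 5·3ⁿ.
The fastest-growing term 5·3ⁿ dominates as n → ∞; dropping its constant factor gives Θ(3ⁿ).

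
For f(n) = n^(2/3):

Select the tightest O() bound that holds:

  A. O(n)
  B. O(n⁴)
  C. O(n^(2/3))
C

f(n) = n^(2/3) is O(n^(2/3)).
All listed options are valid Big-O bounds (upper bounds),
but O(n^(2/3)) is the tightest (smallest valid bound).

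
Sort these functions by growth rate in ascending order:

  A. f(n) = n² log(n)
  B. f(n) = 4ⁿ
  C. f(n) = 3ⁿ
A < C < B

Comparing growth rates:
A = n² log(n) is O(n² log n)
C = 3ⁿ is O(3ⁿ)
B = 4ⁿ is O(4ⁿ)

Therefore, the order from slowest to fastest is: A < C < B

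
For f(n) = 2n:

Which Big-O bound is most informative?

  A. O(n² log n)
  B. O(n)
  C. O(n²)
B

f(n) = 2n is O(n).
All listed options are valid Big-O bounds (upper bounds),
but O(n) is the tightest (smallest valid bound).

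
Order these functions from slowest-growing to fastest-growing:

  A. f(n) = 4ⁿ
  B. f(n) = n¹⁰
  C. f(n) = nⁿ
B < A < C

Comparing growth rates:
B = n¹⁰ is O(n¹⁰)
A = 4ⁿ is O(4ⁿ)
C = nⁿ is O(nⁿ)

Therefore, the order from slowest to fastest is: B < A < C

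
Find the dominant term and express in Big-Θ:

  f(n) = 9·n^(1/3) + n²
Θ(n²)

Order the terms by growth rate: 9·n^(1/3) ≺ n².
The fastest-growing term n² dominates as n → ∞; dropping its constant factor gives Θ(n²).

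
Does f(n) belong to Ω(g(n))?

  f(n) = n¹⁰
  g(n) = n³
True

f(n) = n¹⁰ is O(n¹⁰), and g(n) = n³ is O(n³).
Since O(n¹⁰) grows at least as fast as O(n³), f(n) = Ω(g(n)) is true.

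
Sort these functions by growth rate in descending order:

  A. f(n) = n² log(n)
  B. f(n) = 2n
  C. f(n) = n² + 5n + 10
A > C > B

Comparing growth rates:
A = n² log(n) is O(n² log n)
C = n² + 5n + 10 is O(n²)
B = 2n is O(n)

Therefore, the order from fastest to slowest is: A > C > B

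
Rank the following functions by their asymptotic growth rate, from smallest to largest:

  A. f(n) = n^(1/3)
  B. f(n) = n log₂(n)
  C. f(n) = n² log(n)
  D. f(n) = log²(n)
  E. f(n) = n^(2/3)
D < A < E < B < C

Comparing growth rates:
D = log²(n) is O(log² n)
A = n^(1/3) is O(n^(1/3))
E = n^(2/3) is O(n^(2/3))
B = n log₂(n) is O(n log n)
C = n² log(n) is O(n² log n)

Therefore, the order from slowest to fastest is: D < A < E < B < C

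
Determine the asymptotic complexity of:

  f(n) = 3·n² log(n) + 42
O(n² log n)

The dominant term in 3·n² log(n) + 42 is 3·n² log(n), which is Θ(n² log n).
Lower-order terms (42) are asymptotically negligible.
Constants are absorbed, so the tightest bound is O(n² log n).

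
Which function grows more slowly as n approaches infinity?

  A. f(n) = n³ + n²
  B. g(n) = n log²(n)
B

f(n) = n³ + n² is O(n³), while g(n) = n log²(n) is O(n log² n).
Since O(n log² n) grows slower than O(n³), g(n) is dominated.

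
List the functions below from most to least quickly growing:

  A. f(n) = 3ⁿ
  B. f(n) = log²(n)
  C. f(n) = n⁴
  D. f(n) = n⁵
A > D > C > B

Comparing growth rates:
A = 3ⁿ is O(3ⁿ)
D = n⁵ is O(n⁵)
C = n⁴ is O(n⁴)
B = log²(n) is O(log² n)

Therefore, the order from fastest to slowest is: A > D > C > B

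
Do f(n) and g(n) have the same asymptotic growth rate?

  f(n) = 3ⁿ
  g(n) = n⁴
False

f(n) = 3ⁿ is O(3ⁿ), and g(n) = n⁴ is O(n⁴).
Since they have different growth rates, f(n) = Θ(g(n)) is false.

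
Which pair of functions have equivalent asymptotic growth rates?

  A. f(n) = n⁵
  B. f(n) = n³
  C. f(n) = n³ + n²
B and C

Examining each function:
  A. n⁵ is O(n⁵)
  B. n³ is O(n³)
  C. n³ + n² is O(n³)

Functions B and C both have the same complexity class.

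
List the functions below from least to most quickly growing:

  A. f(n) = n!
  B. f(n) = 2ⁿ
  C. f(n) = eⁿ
B < C < A

Comparing growth rates:
B = 2ⁿ is O(2ⁿ)
C = eⁿ is O(eⁿ)
A = n! is O(n!)

Therefore, the order from slowest to fastest is: B < C < A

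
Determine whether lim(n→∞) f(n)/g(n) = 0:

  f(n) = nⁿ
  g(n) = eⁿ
False

f(n) = nⁿ is O(nⁿ), and g(n) = eⁿ is O(eⁿ).
Since O(nⁿ) grows faster than or equal to O(eⁿ), f(n) = o(g(n)) is false.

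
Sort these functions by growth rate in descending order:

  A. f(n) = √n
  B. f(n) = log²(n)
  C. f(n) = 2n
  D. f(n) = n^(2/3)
C > D > A > B

Comparing growth rates:
C = 2n is O(n)
D = n^(2/3) is O(n^(2/3))
A = √n is O(√n)
B = log²(n) is O(log² n)

Therefore, the order from fastest to slowest is: C > D > A > B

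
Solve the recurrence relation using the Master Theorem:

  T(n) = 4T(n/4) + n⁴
Θ(n⁴)

Master Theorem: a = 4, b = 4, f(n) = n⁴.
Compute the critical exponent d = log₄(4) = 1.
Compare f(n) = Θ(n⁴) against n^d:
  k = 4 > d = 1, so f(n) = Ω(n^(d+ε)) — Case 3.
  Regularity: a·(n/b)^4/n^4 = a/b^4 = 4/256 < 1 ✓.
  The top-level work dominates: T(n) = Θ(f(n)) = Θ(n⁴).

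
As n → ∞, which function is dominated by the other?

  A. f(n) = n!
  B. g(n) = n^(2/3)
B

f(n) = n! is O(n!), while g(n) = n^(2/3) is O(n^(2/3)).
Since O(n^(2/3)) grows slower than O(n!), g(n) is dominated.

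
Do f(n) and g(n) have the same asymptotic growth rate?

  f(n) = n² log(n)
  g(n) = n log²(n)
False

f(n) = n² log(n) is O(n² log n), and g(n) = n log²(n) is O(n log² n).
Since they have different growth rates, f(n) = Θ(g(n)) is false.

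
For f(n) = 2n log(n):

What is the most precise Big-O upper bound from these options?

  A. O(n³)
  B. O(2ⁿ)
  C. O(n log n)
C

f(n) = 2n log(n) is O(n log n).
All listed options are valid Big-O bounds (upper bounds),
but O(n log n) is the tightest (smallest valid bound).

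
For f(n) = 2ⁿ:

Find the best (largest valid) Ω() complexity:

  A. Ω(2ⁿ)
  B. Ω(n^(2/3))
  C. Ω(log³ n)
A

f(n) = 2ⁿ is Ω(2ⁿ).
All listed options are valid Big-Ω bounds (lower bounds),
but Ω(2ⁿ) is the tightest (largest valid bound).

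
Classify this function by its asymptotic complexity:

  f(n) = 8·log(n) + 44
O(log n)

The dominant term in 8·log(n) + 44 is 8·log(n), which is Θ(log n).
Lower-order terms (44) are asymptotically negligible.
Constants are absorbed, so the tightest bound is O(log n).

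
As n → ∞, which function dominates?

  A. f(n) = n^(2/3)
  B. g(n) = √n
A

f(n) = n^(2/3) is O(n^(2/3)), while g(n) = √n is O(√n).
Since O(n^(2/3)) grows faster than O(√n), f(n) dominates.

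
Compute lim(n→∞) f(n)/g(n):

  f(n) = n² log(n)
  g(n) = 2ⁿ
0

Since n² log(n) (O(n² log n)) grows slower than 2ⁿ (O(2ⁿ)),
the ratio f(n)/g(n) → 0 as n → ∞.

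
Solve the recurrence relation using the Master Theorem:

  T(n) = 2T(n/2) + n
Θ(n log n)

Master Theorem: a = 2, b = 2, f(n) = n.
Compute the critical exponent d = log₂(2) = 1.
Compare f(n) = Θ(n) against n^d:
  k = 1 = d, so f(n) = Θ(n^d) — Case 2.
  Work is balanced across levels: T(n) = Θ(n^d log n) = Θ(n log n).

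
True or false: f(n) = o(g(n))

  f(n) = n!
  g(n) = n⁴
False

f(n) = n! is O(n!), and g(n) = n⁴ is O(n⁴).
Since O(n!) grows faster than or equal to O(n⁴), f(n) = o(g(n)) is false.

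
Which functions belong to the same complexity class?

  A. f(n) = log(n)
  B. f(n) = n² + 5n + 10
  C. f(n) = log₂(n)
A and C

Examining each function:
  A. log(n) is O(log n)
  B. n² + 5n + 10 is O(n²)
  C. log₂(n) is O(log n)

Functions A and C both have the same complexity class.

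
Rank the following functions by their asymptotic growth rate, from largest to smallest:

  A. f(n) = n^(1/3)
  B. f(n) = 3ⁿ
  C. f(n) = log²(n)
B > A > C

Comparing growth rates:
B = 3ⁿ is O(3ⁿ)
A = n^(1/3) is O(n^(1/3))
C = log²(n) is O(log² n)

Therefore, the order from fastest to slowest is: B > A > C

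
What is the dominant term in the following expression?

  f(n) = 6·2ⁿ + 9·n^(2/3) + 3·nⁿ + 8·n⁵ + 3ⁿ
3·nⁿ

Looking at each term:
  - 6·2ⁿ is O(2ⁿ)
  - 9·n^(2/3) is O(n^(2/3))
  - 3·nⁿ is O(nⁿ)
  - 8·n⁵ is O(n⁵)
  - 3ⁿ is O(3ⁿ)

The term 3·nⁿ (O(nⁿ)) grows fastest and dominates all others.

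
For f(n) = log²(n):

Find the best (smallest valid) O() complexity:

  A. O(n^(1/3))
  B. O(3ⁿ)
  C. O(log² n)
C

f(n) = log²(n) is O(log² n).
All listed options are valid Big-O bounds (upper bounds),
but O(log² n) is the tightest (smallest valid bound).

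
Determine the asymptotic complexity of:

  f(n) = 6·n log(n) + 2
O(n log n)

The dominant term in 6·n log(n) + 2 is 6·n log(n), which is Θ(n log n).
Lower-order terms (2) are asymptotically negligible.
Constants are absorbed, so the tightest bound is O(n log n).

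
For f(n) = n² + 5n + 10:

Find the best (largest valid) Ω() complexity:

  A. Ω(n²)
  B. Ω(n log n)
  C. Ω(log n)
A

f(n) = n² + 5n + 10 is Ω(n²).
All listed options are valid Big-Ω bounds (lower bounds),
but Ω(n²) is the tightest (largest valid bound).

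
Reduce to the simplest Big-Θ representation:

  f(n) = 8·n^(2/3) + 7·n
Θ(n)

Order the terms by growth rate: 8·n^(2/3) ≺ 7·n.
The fastest-growing term 7·n dominates as n → ∞; dropping its constant factor gives Θ(n).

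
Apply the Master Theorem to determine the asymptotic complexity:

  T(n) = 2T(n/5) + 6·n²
Θ(n²)

Master Theorem: a = 2, b = 5, f(n) = 6·n².
Compute the critical exponent d = log₅(2) = 0.431.
Compare f(n) = Θ(n²) against n^d:
  k = 2 > d = 0.431, so f(n) = Ω(n^(d+ε)) — Case 3.
  Regularity: a·(n/b)^2/n^2 = a/b^2 = 2/25 < 1 ✓.
  The top-level work dominates: T(n) = Θ(f(n)) = Θ(n²).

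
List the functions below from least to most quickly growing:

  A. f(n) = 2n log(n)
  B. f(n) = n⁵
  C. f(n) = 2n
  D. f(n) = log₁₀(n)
D < C < A < B

Comparing growth rates:
D = log₁₀(n) is O(log n)
C = 2n is O(n)
A = 2n log(n) is O(n log n)
B = n⁵ is O(n⁵)

Therefore, the order from slowest to fastest is: D < C < A < B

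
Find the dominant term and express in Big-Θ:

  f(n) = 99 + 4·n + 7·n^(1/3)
Θ(n)

Order the terms by growth rate: 99 ≺ 7·n^(1/3) ≺ 4·n.
The fastest-growing term 4·n dominates as n → ∞; dropping its constant factor gives Θ(n).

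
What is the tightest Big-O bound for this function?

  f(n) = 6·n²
O(n²)

The dominant term in 6·n² is 6·n², which is Θ(n²).
Constants are absorbed, so the tightest bound is O(n²).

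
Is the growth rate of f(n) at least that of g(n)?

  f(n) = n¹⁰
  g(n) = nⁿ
False

f(n) = n¹⁰ is O(n¹⁰), and g(n) = nⁿ is O(nⁿ).
Since O(n¹⁰) grows slower than O(nⁿ), f(n) = Ω(g(n)) is false.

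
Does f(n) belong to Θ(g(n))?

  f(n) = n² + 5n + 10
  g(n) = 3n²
True

f(n) = n² + 5n + 10 and g(n) = 3n² are both O(n²).
Since they have the same asymptotic growth rate, f(n) = Θ(g(n)) is true.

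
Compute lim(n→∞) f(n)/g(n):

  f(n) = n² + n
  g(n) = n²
1

Since n² + n and n² have the same growth rate (O(n²)),
the ratio converges to a constant: 1.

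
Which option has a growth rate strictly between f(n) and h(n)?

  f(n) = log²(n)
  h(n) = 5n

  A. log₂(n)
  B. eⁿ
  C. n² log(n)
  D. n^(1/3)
D

We need g(n) with log²(n) = o(g(n)) and g(n) = o(5n), i.e. O(log² n) ≺ g ≺ O(n).
Check each option:
  A. log₂(n) — O(log n) does not grow strictly faster than f(n)
  B. eⁿ — O(eⁿ) does not grow strictly slower than h(n)
  C. n² log(n) — O(n² log n) does not grow strictly slower than h(n)
  D. n^(1/3) — O(n^(1/3)) is strictly between O(log² n) and O(n) ✓

Only option D (n^(1/3)) lies strictly between.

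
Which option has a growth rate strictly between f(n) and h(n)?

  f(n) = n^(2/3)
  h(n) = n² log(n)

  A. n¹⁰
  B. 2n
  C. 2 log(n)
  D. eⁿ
B

We need g(n) with n^(2/3) = o(g(n)) and g(n) = o(n² log(n)), i.e. O(n^(2/3)) ≺ g ≺ O(n² log n).
Check each option:
  A. n¹⁰ — O(n¹⁰) does not grow strictly slower than h(n)
  B. 2n — O(n) is strictly between O(n^(2/3)) and O(n² log n) ✓
  C. 2 log(n) — O(log n) does not grow strictly faster than f(n)
  D. eⁿ — O(eⁿ) does not grow strictly slower than h(n)

Only option B (2n) lies strictly between.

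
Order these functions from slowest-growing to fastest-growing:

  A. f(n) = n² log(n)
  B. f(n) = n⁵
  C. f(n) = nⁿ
A < B < C

Comparing growth rates:
A = n² log(n) is O(n² log n)
B = n⁵ is O(n⁵)
C = nⁿ is O(nⁿ)

Therefore, the order from slowest to fastest is: A < B < C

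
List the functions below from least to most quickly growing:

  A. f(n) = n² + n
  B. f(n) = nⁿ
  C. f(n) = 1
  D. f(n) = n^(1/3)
C < D < A < B

Comparing growth rates:
C = 1 is O(1)
D = n^(1/3) is O(n^(1/3))
A = n² + n is O(n²)
B = nⁿ is O(nⁿ)

Therefore, the order from slowest to fastest is: C < D < A < B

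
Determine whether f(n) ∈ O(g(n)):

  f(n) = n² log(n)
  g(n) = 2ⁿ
True

f(n) = n² log(n) is O(n² log n), and g(n) = 2ⁿ is O(2ⁿ).
Since O(n² log n) ⊆ O(2ⁿ) (f grows no faster than g), f(n) = O(g(n)) is true.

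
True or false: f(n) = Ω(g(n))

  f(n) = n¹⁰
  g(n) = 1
True

f(n) = n¹⁰ is O(n¹⁰), and g(n) = 1 is O(1).
Since O(n¹⁰) grows at least as fast as O(1), f(n) = Ω(g(n)) is true.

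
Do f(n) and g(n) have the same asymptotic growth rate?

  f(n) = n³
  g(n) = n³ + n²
True

f(n) = n³ and g(n) = n³ + n² are both O(n³).
Since they have the same asymptotic growth rate, f(n) = Θ(g(n)) is true.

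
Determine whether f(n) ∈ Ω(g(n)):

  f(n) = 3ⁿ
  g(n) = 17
True

f(n) = 3ⁿ is O(3ⁿ), and g(n) = 17 is O(1).
Since O(3ⁿ) grows at least as fast as O(1), f(n) = Ω(g(n)) is true.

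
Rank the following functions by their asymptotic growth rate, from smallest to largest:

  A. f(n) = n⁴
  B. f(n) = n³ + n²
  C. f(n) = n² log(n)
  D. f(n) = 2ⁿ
C < B < A < D

Comparing growth rates:
C = n² log(n) is O(n² log n)
B = n³ + n² is O(n³)
A = n⁴ is O(n⁴)
D = 2ⁿ is O(2ⁿ)

Therefore, the order from slowest to fastest is: C < B < A < D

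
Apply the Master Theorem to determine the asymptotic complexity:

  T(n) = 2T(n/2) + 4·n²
Θ(n²)

Master Theorem: a = 2, b = 2, f(n) = 4·n².
Compute the critical exponent d = log₂(2) = 1.
Compare f(n) = Θ(n²) against n^d:
  k = 2 > d = 1, so f(n) = Ω(n^(d+ε)) — Case 3.
  Regularity: a·(n/b)^2/n^2 = a/b^2 = 2/4 < 1 ✓.
  The top-level work dominates: T(n) = Θ(f(n)) = Θ(n²).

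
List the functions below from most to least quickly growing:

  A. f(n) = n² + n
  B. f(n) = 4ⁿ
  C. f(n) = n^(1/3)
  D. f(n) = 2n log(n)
B > A > D > C

Comparing growth rates:
B = 4ⁿ is O(4ⁿ)
A = n² + n is O(n²)
D = 2n log(n) is O(n log n)
C = n^(1/3) is O(n^(1/3))

Therefore, the order from fastest to slowest is: B > A > D > C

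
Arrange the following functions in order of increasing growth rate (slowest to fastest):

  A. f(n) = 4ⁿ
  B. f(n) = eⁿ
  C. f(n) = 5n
C < B < A

Comparing growth rates:
C = 5n is O(n)
B = eⁿ is O(eⁿ)
A = 4ⁿ is O(4ⁿ)

Therefore, the order from slowest to fastest is: C < B < A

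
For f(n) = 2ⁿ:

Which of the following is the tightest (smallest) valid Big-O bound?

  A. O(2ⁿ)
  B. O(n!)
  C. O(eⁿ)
A

f(n) = 2ⁿ is O(2ⁿ).
All listed options are valid Big-O bounds (upper bounds),
but O(2ⁿ) is the tightest (smallest valid bound).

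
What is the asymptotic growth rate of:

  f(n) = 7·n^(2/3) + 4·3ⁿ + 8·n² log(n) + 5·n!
Θ(n!)

Order the terms by growth rate: 7·n^(2/3) ≺ 8·n² log(n) ≺ 4·3ⁿ ≺ 5·n!.
The fastest-growing term 5·n! dominates as n → ∞; dropping its constant factor gives Θ(n!).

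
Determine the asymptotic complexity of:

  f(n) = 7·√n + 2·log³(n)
O(√n)

The dominant term in 7·√n + 2·log³(n) is 7·√n, which is Θ(√n).
Lower-order terms (2·log³(n)) are asymptotically negligible.
Constants are absorbed, so the tightest bound is O(√n).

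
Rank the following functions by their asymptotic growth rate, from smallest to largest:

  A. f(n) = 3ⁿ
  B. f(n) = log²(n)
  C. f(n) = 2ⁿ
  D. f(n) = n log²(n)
B < D < C < A

Comparing growth rates:
B = log²(n) is O(log² n)
D = n log²(n) is O(n log² n)
C = 2ⁿ is O(2ⁿ)
A = 3ⁿ is O(3ⁿ)

Therefore, the order from slowest to fastest is: B < D < C < A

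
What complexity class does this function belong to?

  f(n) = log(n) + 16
O(log n)

The dominant term in log(n) + 16 is log(n), which is Θ(log n).
Lower-order terms (16) are asymptotically negligible.
Constants are absorbed, so the tightest bound is O(log n).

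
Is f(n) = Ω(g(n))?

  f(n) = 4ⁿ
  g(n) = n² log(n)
True

f(n) = 4ⁿ is O(4ⁿ), and g(n) = n² log(n) is O(n² log n).
Since O(4ⁿ) grows at least as fast as O(n² log n), f(n) = Ω(g(n)) is true.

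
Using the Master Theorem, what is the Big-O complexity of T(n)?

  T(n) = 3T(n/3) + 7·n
Θ(n log n)

Master Theorem: a = 3, b = 3, f(n) = 7·n.
Compute the critical exponent d = log₃(3) = 1.
Compare f(n) = Θ(n) against n^d:
  k = 1 = d, so f(n) = Θ(n^d) — Case 2.
  Work is balanced across levels: T(n) = Θ(n^d log n) = Θ(n log n).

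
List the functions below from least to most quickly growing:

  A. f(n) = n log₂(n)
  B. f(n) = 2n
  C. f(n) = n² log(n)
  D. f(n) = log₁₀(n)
D < B < A < C

Comparing growth rates:
D = log₁₀(n) is O(log n)
B = 2n is O(n)
A = n log₂(n) is O(n log n)
C = n² log(n) is O(n² log n)

Therefore, the order from slowest to fastest is: D < B < A < C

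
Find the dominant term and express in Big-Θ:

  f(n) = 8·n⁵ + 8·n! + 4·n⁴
Θ(n!)

Order the terms by growth rate: 4·n⁴ ≺ 8·n⁵ ≺ 8·n!.
The fastest-growing term 8·n! dominates as n → ∞; dropping its constant factor gives Θ(n!).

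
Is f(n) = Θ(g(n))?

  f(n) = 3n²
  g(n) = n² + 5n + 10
True

f(n) = 3n² and g(n) = n² + 5n + 10 are both O(n²).
Since they have the same asymptotic growth rate, f(n) = Θ(g(n)) is true.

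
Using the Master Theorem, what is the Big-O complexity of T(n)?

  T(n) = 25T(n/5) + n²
Θ(n² log n)

Master Theorem: a = 25, b = 5, f(n) = n².
Compute the critical exponent d = log₅(25) = 2.
Compare f(n) = Θ(n²) against n^d:
  k = 2 = d, so f(n) = Θ(n^d) — Case 2.
  Work is balanced across levels: T(n) = Θ(n^d log n) = Θ(n² log n).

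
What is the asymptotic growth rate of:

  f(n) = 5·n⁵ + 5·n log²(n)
Θ(n⁵)

Order the terms by growth rate: 5·n log²(n) ≺ 5·n⁵.
The fastest-growing term 5·n⁵ dominates as n → ∞; dropping its constant factor gives Θ(n⁵).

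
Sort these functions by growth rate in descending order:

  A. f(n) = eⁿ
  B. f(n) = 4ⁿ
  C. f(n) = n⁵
B > A > C

Comparing growth rates:
B = 4ⁿ is O(4ⁿ)
A = eⁿ is O(eⁿ)
C = n⁵ is O(n⁵)

Therefore, the order from fastest to slowest is: B > A > C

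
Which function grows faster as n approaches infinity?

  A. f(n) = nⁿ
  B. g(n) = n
A

f(n) = nⁿ is O(nⁿ), while g(n) = n is O(n).
Since O(nⁿ) grows faster than O(n), f(n) dominates.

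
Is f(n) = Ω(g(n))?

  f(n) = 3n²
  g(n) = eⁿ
False

f(n) = 3n² is O(n²), and g(n) = eⁿ is O(eⁿ).
Since O(n²) grows slower than O(eⁿ), f(n) = Ω(g(n)) is false.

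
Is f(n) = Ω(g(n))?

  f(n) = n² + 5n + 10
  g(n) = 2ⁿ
False

f(n) = n² + 5n + 10 is O(n²), and g(n) = 2ⁿ is O(2ⁿ).
Since O(n²) grows slower than O(2ⁿ), f(n) = Ω(g(n)) is false.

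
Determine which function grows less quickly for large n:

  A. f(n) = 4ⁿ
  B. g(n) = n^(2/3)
B

f(n) = 4ⁿ is O(4ⁿ), while g(n) = n^(2/3) is O(n^(2/3)).
Since O(n^(2/3)) grows slower than O(4ⁿ), g(n) is dominated.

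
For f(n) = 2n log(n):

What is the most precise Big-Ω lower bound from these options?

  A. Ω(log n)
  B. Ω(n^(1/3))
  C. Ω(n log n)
C

f(n) = 2n log(n) is Ω(n log n).
All listed options are valid Big-Ω bounds (lower bounds),
but Ω(n log n) is the tightest (largest valid bound).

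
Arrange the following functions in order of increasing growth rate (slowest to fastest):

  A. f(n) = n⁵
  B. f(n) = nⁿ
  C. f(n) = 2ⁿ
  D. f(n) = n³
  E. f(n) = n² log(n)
E < D < A < C < B

Comparing growth rates:
E = n² log(n) is O(n² log n)
D = n³ is O(n³)
A = n⁵ is O(n⁵)
C = 2ⁿ is O(2ⁿ)
B = nⁿ is O(nⁿ)

Therefore, the order from slowest to fastest is: E < D < A < C < B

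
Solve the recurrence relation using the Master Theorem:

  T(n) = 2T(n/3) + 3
Θ(n^log₃(2))

Master Theorem: a = 2, b = 3, f(n) = 3.
Compute the critical exponent d = log₃(2) = 0.631.
Compare f(n) = Θ(1) against n^d:
  k = 0 < d = 0.631, so f(n) = O(n^(d-ε)) — Case 1.
  The recursion cost dominates: T(n) = Θ(n^d) = Θ(n^log₃(2)).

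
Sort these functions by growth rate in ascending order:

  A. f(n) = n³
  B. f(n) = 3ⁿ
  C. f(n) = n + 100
C < A < B

Comparing growth rates:
C = n + 100 is O(n)
A = n³ is O(n³)
B = 3ⁿ is O(3ⁿ)

Therefore, the order from slowest to fastest is: C < A < B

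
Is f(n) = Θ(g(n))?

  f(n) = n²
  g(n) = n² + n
True

f(n) = n² and g(n) = n² + n are both O(n²).
Since they have the same asymptotic growth rate, f(n) = Θ(g(n)) is true.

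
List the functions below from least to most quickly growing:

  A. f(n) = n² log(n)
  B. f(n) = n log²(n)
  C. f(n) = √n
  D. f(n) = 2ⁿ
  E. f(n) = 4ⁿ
C < B < A < D < E

Comparing growth rates:
C = √n is O(√n)
B = n log²(n) is O(n log² n)
A = n² log(n) is O(n² log n)
D = 2ⁿ is O(2ⁿ)
E = 4ⁿ is O(4ⁿ)

Therefore, the order from slowest to fastest is: C < B < A < D < E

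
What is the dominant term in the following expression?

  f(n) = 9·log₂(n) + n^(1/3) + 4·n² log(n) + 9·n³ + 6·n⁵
6·n⁵

Looking at each term:
  - 9·log₂(n) is O(log n)
  - n^(1/3) is O(n^(1/3))
  - 4·n² log(n) is O(n² log n)
  - 9·n³ is O(n³)
  - 6·n⁵ is O(n⁵)

The term 6·n⁵ (O(n⁵)) grows fastest and dominates all others.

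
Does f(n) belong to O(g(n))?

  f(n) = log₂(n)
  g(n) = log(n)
True

f(n) = log₂(n) and g(n) = log(n) are both O(log n).
Big-O permits equal growth rates (f ≤ c·g for some c), so f(n) = O(g(n)) is true.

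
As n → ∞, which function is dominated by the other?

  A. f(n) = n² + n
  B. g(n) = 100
B

f(n) = n² + n is O(n²), while g(n) = 100 is O(1).
Since O(1) grows slower than O(n²), g(n) is dominated.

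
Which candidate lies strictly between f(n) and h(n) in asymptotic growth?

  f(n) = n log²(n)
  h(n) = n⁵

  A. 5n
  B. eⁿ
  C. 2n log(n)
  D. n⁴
D

We need g(n) with n log²(n) = o(g(n)) and g(n) = o(n⁵), i.e. O(n log² n) ≺ g ≺ O(n⁵).
Check each option:
  A. 5n — O(n) does not grow strictly faster than f(n)
  B. eⁿ — O(eⁿ) does not grow strictly slower than h(n)
  C. 2n log(n) — O(n log n) does not grow strictly faster than f(n)
  D. n⁴ — O(n⁴) is strictly between O(n log² n) and O(n⁵) ✓

Only option D (n⁴) lies strictly between.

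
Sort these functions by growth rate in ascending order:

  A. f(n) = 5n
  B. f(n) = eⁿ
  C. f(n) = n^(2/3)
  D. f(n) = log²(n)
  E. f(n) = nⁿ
D < C < A < B < E

Comparing growth rates:
D = log²(n) is O(log² n)
C = n^(2/3) is O(n^(2/3))
A = 5n is O(n)
B = eⁿ is O(eⁿ)
E = nⁿ is O(nⁿ)

Therefore, the order from slowest to fastest is: D < C < A < B < E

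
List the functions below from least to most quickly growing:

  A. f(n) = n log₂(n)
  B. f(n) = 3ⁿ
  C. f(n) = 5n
C < A < B

Comparing growth rates:
C = 5n is O(n)
A = n log₂(n) is O(n log n)
B = 3ⁿ is O(3ⁿ)

Therefore, the order from slowest to fastest is: C < A < B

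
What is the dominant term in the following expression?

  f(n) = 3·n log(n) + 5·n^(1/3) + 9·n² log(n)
9·n² log(n)

Looking at each term:
  - 3·n log(n) is O(n log n)
  - 5·n^(1/3) is O(n^(1/3))
  - 9·n² log(n) is O(n² log n)

The term 9·n² log(n) (O(n² log n)) grows fastest and dominates all others.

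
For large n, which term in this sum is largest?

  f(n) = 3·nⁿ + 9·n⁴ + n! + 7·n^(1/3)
3·nⁿ

Looking at each term:
  - 3·nⁿ is O(nⁿ)
  - 9·n⁴ is O(n⁴)
  - n! is O(n!)
  - 7·n^(1/3) is O(n^(1/3))

The term 3·nⁿ (O(nⁿ)) grows fastest and dominates all others.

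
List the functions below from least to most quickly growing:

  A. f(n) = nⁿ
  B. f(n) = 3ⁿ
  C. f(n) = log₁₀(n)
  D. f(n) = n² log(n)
C < D < B < A

Comparing growth rates:
C = log₁₀(n) is O(log n)
D = n² log(n) is O(n² log n)
B = 3ⁿ is O(3ⁿ)
A = nⁿ is O(nⁿ)

Therefore, the order from slowest to fastest is: C < D < B < A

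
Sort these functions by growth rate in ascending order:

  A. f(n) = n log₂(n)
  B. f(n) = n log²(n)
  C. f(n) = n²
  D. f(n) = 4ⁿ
A < B < C < D

Comparing growth rates:
A = n log₂(n) is O(n log n)
B = n log²(n) is O(n log² n)
C = n² is O(n²)
D = 4ⁿ is O(4ⁿ)

Therefore, the order from slowest to fastest is: A < B < C < D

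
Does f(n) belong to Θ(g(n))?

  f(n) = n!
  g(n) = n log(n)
False

f(n) = n! is O(n!), and g(n) = n log(n) is O(n log n).
Since they have different growth rates, f(n) = Θ(g(n)) is false.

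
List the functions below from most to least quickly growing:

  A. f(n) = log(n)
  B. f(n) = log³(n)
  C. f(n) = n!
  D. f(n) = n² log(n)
C > D > B > A

Comparing growth rates:
C = n! is O(n!)
D = n² log(n) is O(n² log n)
B = log³(n) is O(log³ n)
A = log(n) is O(log n)

Therefore, the order from fastest to slowest is: C > D > B > A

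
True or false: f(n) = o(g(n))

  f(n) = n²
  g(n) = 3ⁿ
True

f(n) = n² is O(n²), and g(n) = 3ⁿ is O(3ⁿ).
Since O(n²) grows strictly slower than O(3ⁿ), f(n) = o(g(n)) is true.
This means lim(n→∞) f(n)/g(n) = 0.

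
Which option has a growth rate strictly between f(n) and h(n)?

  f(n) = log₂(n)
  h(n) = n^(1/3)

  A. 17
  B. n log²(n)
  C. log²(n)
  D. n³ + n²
C

We need g(n) with log₂(n) = o(g(n)) and g(n) = o(n^(1/3)), i.e. O(log n) ≺ g ≺ O(n^(1/3)).
Check each option:
  A. 17 — O(1) does not grow strictly faster than f(n)
  B. n log²(n) — O(n log² n) does not grow strictly slower than h(n)
  C. log²(n) — O(log² n) is strictly between O(log n) and O(n^(1/3)) ✓
  D. n³ + n² — O(n³) does not grow strictly slower than h(n)

Only option C (log²(n)) lies strictly between.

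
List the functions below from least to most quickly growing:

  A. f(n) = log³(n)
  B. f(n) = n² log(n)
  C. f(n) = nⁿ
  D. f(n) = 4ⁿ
A < B < D < C

Comparing growth rates:
A = log³(n) is O(log³ n)
B = n² log(n) is O(n² log n)
D = 4ⁿ is O(4ⁿ)
C = nⁿ is O(nⁿ)

Therefore, the order from slowest to fastest is: A < B < D < C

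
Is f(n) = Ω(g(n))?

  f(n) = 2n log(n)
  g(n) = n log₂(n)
True

f(n) = 2n log(n) and g(n) = n log₂(n) are both O(n log n).
Big-Ω permits equal growth rates (f ≥ c·g for some c > 0), so f(n) = Ω(g(n)) is true.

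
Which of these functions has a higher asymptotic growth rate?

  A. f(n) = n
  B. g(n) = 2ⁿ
B

f(n) = n is O(n), while g(n) = 2ⁿ is O(2ⁿ).
Since O(2ⁿ) grows faster than O(n), g(n) dominates.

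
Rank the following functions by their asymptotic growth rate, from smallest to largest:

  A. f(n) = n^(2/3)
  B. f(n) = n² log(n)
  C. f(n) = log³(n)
C < A < B

Comparing growth rates:
C = log³(n) is O(log³ n)
A = n^(2/3) is O(n^(2/3))
B = n² log(n) is O(n² log n)

Therefore, the order from slowest to fastest is: C < A < B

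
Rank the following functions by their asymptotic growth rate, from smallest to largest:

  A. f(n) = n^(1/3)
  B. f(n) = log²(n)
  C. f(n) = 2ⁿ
B < A < C

Comparing growth rates:
B = log²(n) is O(log² n)
A = n^(1/3) is O(n^(1/3))
C = 2ⁿ is O(2ⁿ)

Therefore, the order from slowest to fastest is: B < A < C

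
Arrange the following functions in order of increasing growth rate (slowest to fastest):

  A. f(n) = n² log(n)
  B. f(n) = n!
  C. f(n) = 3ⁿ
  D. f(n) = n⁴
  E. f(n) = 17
E < A < D < C < B

Comparing growth rates:
E = 17 is O(1)
A = n² log(n) is O(n² log n)
D = n⁴ is O(n⁴)
C = 3ⁿ is O(3ⁿ)
B = n! is O(n!)

Therefore, the order from slowest to fastest is: E < A < D < C < B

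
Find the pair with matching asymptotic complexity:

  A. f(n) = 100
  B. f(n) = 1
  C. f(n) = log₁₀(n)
A and B

Examining each function:
  A. 100 is O(1)
  B. 1 is O(1)
  C. log₁₀(n) is O(log n)

Functions A and B both have the same complexity class.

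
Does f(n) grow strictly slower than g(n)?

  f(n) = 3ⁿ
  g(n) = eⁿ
False

f(n) = 3ⁿ is O(3ⁿ), and g(n) = eⁿ is O(eⁿ).
Since O(3ⁿ) grows faster than or equal to O(eⁿ), f(n) = o(g(n)) is false.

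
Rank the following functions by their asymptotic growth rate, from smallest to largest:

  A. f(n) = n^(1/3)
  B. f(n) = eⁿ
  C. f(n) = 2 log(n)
C < A < B

Comparing growth rates:
C = 2 log(n) is O(log n)
A = n^(1/3) is O(n^(1/3))
B = eⁿ is O(eⁿ)

Therefore, the order from slowest to fastest is: C < A < B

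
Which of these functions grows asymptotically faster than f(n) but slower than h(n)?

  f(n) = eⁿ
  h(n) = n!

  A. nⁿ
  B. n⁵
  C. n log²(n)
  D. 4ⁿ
D

We need g(n) with eⁿ = o(g(n)) and g(n) = o(n!), i.e. O(eⁿ) ≺ g ≺ O(n!).
Check each option:
  A. nⁿ — O(nⁿ) does not grow strictly slower than h(n)
  B. n⁵ — O(n⁵) does not grow strictly faster than f(n)
  C. n log²(n) — O(n log² n) does not grow strictly faster than f(n)
  D. 4ⁿ — O(4ⁿ) is strictly between O(eⁿ) and O(n!) ✓

Only option D (4ⁿ) lies strictly between.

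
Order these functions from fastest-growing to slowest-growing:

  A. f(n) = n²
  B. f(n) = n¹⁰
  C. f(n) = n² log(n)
B > C > A

Comparing growth rates:
B = n¹⁰ is O(n¹⁰)
C = n² log(n) is O(n² log n)
A = n² is O(n²)

Therefore, the order from fastest to slowest is: B > C > A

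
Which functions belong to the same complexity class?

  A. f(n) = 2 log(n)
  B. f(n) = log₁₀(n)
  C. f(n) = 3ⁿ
A and B

Examining each function:
  A. 2 log(n) is O(log n)
  B. log₁₀(n) is O(log n)
  C. 3ⁿ is O(3ⁿ)

Functions A and B both have the same complexity class.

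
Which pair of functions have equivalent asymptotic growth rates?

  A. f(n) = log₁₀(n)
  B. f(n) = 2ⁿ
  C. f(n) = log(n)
A and C

Examining each function:
  A. log₁₀(n) is O(log n)
  B. 2ⁿ is O(2ⁿ)
  C. log(n) is O(log n)

Functions A and C both have the same complexity class.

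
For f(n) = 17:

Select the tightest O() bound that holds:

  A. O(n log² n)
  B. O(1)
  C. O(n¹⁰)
B

f(n) = 17 is O(1).
All listed options are valid Big-O bounds (upper bounds),
but O(1) is the tightest (smallest valid bound).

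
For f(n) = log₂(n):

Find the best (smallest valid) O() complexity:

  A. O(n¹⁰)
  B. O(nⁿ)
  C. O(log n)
C

f(n) = log₂(n) is O(log n).
All listed options are valid Big-O bounds (upper bounds),
but O(log n) is the tightest (smallest valid bound).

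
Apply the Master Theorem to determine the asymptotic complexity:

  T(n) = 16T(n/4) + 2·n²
Θ(n² log n)

Master Theorem: a = 16, b = 4, f(n) = 2·n².
Compute the critical exponent d = log₄(16) = 2.
Compare f(n) = Θ(n²) against n^d:
  k = 2 = d, so f(n) = Θ(n^d) — Case 2.
  Work is balanced across levels: T(n) = Θ(n^d log n) = Θ(n² log n).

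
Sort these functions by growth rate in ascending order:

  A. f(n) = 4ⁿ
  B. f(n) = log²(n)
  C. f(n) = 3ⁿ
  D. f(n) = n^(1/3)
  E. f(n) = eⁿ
B < D < E < C < A

Comparing growth rates:
B = log²(n) is O(log² n)
D = n^(1/3) is O(n^(1/3))
E = eⁿ is O(eⁿ)
C = 3ⁿ is O(3ⁿ)
A = 4ⁿ is O(4ⁿ)

Therefore, the order from slowest to fastest is: B < D < E < C < A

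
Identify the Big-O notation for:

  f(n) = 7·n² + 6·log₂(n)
O(n²)

The dominant term in 7·n² + 6·log₂(n) is 7·n², which is Θ(n²).
Lower-order terms (6·log₂(n)) are asymptotically negligible.
Constants are absorbed, so the tightest bound is O(n²).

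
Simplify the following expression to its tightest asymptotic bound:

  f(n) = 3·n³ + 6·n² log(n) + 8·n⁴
Θ(n⁴)

Order the terms by growth rate: 6·n² log(n) ≺ 3·n³ ≺ 8·n⁴.
The fastest-growing term 8·n⁴ dominates as n → ∞; dropping its constant factor gives Θ(n⁴).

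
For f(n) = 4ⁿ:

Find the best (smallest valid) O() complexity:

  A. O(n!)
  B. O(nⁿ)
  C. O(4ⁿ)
C

f(n) = 4ⁿ is O(4ⁿ).
All listed options are valid Big-O bounds (upper bounds),
but O(4ⁿ) is the tightest (smallest valid bound).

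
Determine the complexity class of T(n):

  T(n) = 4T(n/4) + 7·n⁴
Θ(n⁴)

Master Theorem: a = 4, b = 4, f(n) = 7·n⁴.
Compute the critical exponent d = log₄(4) = 1.
Compare f(n) = Θ(n⁴) against n^d:
  k = 4 > d = 1, so f(n) = Ω(n^(d+ε)) — Case 3.
  Regularity: a·(n/b)^4/n^4 = a/b^4 = 4/256 < 1 ✓.
  The top-level work dominates: T(n) = Θ(f(n)) = Θ(n⁴).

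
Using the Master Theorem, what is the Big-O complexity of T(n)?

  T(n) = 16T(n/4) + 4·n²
Θ(n² log n)

Master Theorem: a = 16, b = 4, f(n) = 4·n².
Compute the critical exponent d = log₄(16) = 2.
Compare f(n) = Θ(n²) against n^d:
  k = 2 = d, so f(n) = Θ(n^d) — Case 2.
  Work is balanced across levels: T(n) = Θ(n^d log n) = Θ(n² log n).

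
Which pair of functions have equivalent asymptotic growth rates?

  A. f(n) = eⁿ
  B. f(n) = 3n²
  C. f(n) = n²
B and C

Examining each function:
  A. eⁿ is O(eⁿ)
  B. 3n² is O(n²)
  C. n² is O(n²)

Functions B and C both have the same complexity class.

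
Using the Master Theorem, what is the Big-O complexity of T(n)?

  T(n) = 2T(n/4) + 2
Θ(n^log₄(2))

Master Theorem: a = 2, b = 4, f(n) = 2.
Compute the critical exponent d = log₄(2) = 0.500.
Compare f(n) = Θ(1) against n^d:
  k = 0 < d = 0.500, so f(n) = O(n^(d-ε)) — Case 1.
  The recursion cost dominates: T(n) = Θ(n^d) = Θ(n^log₄(2)).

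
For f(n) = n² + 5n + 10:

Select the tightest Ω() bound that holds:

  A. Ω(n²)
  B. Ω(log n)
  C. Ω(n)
A

f(n) = n² + 5n + 10 is Ω(n²).
All listed options are valid Big-Ω bounds (lower bounds),
but Ω(n²) is the tightest (largest valid bound).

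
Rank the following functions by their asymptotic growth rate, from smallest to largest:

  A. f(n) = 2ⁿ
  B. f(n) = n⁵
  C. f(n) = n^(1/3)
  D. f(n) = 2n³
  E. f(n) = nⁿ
C < D < B < A < E

Comparing growth rates:
C = n^(1/3) is O(n^(1/3))
D = 2n³ is O(n³)
B = n⁵ is O(n⁵)
A = 2ⁿ is O(2ⁿ)
E = nⁿ is O(nⁿ)

Therefore, the order from slowest to fastest is: C < D < B < A < E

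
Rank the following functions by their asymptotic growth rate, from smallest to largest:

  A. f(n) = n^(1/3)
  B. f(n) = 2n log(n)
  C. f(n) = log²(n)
C < A < B

Comparing growth rates:
C = log²(n) is O(log² n)
A = n^(1/3) is O(n^(1/3))
B = 2n log(n) is O(n log n)

Therefore, the order from slowest to fastest is: C < A < B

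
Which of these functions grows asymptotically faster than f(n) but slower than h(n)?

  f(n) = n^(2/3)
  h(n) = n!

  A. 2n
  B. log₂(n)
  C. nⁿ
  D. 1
A

We need g(n) with n^(2/3) = o(g(n)) and g(n) = o(n!), i.e. O(n^(2/3)) ≺ g ≺ O(n!).
Check each option:
  A. 2n — O(n) is strictly between O(n^(2/3)) and O(n!) ✓
  B. log₂(n) — O(log n) does not grow strictly faster than f(n)
  C. nⁿ — O(nⁿ) does not grow strictly slower than h(n)
  D. 1 — O(1) does not grow strictly faster than f(n)

Only option A (2n) lies strictly between.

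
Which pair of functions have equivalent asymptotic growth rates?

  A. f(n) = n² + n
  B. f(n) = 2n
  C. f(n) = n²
A and C

Examining each function:
  A. n² + n is O(n²)
  B. 2n is O(n)
  C. n² is O(n²)

Functions A and C both have the same complexity class.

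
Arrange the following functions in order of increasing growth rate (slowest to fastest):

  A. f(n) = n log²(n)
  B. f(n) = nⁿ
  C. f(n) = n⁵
A < C < B

Comparing growth rates:
A = n log²(n) is O(n log² n)
C = n⁵ is O(n⁵)
B = nⁿ is O(nⁿ)

Therefore, the order from slowest to fastest is: A < C < B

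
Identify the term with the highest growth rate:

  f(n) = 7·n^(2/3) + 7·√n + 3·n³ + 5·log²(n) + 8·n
3·n³

Looking at each term:
  - 7·n^(2/3) is O(n^(2/3))
  - 7·√n is O(√n)
  - 3·n³ is O(n³)
  - 5·log²(n) is O(log² n)
  - 8·n is O(n)

The term 3·n³ (O(n³)) grows fastest and dominates all others.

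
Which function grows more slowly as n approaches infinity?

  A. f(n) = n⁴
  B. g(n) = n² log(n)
B

f(n) = n⁴ is O(n⁴), while g(n) = n² log(n) is O(n² log n).
Since O(n² log n) grows slower than O(n⁴), g(n) is dominated.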